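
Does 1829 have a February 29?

No

1829 is not a leap year.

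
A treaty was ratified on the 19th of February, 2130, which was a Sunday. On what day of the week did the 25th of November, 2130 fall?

Saturday

February 2130: 28 − 19 = 9 days remain (2130 is not a leap year, so February has 28 days).
Then March (31), April (30), May (31), June (30), July (31), August (31), September (30), October (31): 31 + 30 + 31 + 30 + 31 + 31 + 30 + 31 = 245 days.
November 1–25, 2130: 25 days.
Total: 9 + 245 + 25 = 279 days.
279 mod 7 = 6, so 6 days after Sunday is Saturday.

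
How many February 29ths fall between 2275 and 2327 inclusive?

12

Years divisible by 4: 2276, 2280, …, 2324 — 13 in all.
Of these, 2300 is divisible by 100 but not 400, so not leap.
Leap years: 13 − 1 = 12.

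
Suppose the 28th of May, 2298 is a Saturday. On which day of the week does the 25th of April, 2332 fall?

Monday

From May 28, 2298 to May 28, 2331: 33 years, of which 7 contain a Feb 29 — 26×365 + 7×366 = 12052 days.
(2300 is not a leap year (divisible by 100 but not 400).)
May 2331: 31 − 28 = 3 days remain.
Then 10 full months totalling 305 days.
April 1–25, 2332: 25 days.
Residual: 333 days.
Total: 12385 days.
12385 mod 7 = 2, so 2 days after Saturday is Monday.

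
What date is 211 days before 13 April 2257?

14 September 2256

Count 211 days before April 13, 2257:
September 2256: 30 − 14 = 16 days remain.
Then October (31), November (30), December (31), January (31), February 2257 (28), March (31): 31 + 30 + 31 + 31 + 28 + 31 = 182 days.
April 1–13, 2257: 13 days.
Residual: 211 days.
Total: 211 days.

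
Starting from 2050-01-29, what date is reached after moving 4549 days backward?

2037-08-16

Count 4549 days before January 29, 2050:
From August 16, 2037 to August 16, 2049: 12 years, of which 3 contain a Feb 29 — 9×365 + 3×366 = 4383 days.
August 2049: 31 − 16 = 15 days remain.
Then September (30), October (31), November (30), December (31): 30 + 31 + 30 + 31 = 122 days.
January 1–29, 2050: 29 days.
Residual: 166 days.
Total: 4549 days.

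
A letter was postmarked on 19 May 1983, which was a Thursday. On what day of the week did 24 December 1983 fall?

May 1983: 31 − 19 = 12 days remain.
Then June (30), July (31), August (31), September (30), October (31), November (30): 30 + 31 + 31 + 30 + 31 + 30 = 183 days.
December 1–24, 1983: 24 days.
Total: 12 + 183 + 24 = 219 days.
219 mod 7 = 2, so 2 days after Thursday is Saturday.

Saturday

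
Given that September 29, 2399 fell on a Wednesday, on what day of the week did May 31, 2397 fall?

Saturday

Count forward from the earlier date (May 31, 2397) to the later (September 29, 2399):
May 2397: 31 − 31 = 0 days remain.
Then 27 full months totalling 822 days.
September 1–29, 2399: 29 days.
Total: 0 + 822 + 29 = 851 days.
851 mod 7 = 4, so 4 days before Wednesday is Saturday.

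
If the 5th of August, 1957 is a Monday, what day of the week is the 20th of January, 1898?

Count forward from the earlier date (January 20, 1898) to the later (August 5, 1957):
Day-of-year of January 20, 1898: 20.
Day-of-year of August 5, 1957: 217.
1898 has 365 days, so 365 − 20 = 345 days remain in 1898.
Full years 1899–1956: 44 common + 14 leap = 44×365 + 14×366 = 21184 days.
Total: 345 + 21184 + 217 = 21746 days.
21746 mod 7 = 4, so 4 days before Monday is Thursday.

Thursday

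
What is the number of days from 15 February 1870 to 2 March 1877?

From February 15, 1870 to February 15, 1877: 7 years, of which 2 contain a Feb 29 — 5×365 + 2×366 = 2557 days.
February 1877: 28 − 15 = 13 days remain (1877 is not a leap year, so February has 28 days).
March 1–2, 1877: 2 days.
Residual: 15 days.
Total: 2572 days.

2572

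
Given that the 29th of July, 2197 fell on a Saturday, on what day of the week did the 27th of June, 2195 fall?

Saturday

Count forward from the earlier date (June 27, 2195) to the later (July 29, 2197):
Day-of-year of June 27, 2195: 178.
Day-of-year of July 29, 2197: 210.
2195 has 365 days, so 365 − 178 = 187 days remain in 2195.
Full years: 2196: 366. Sum = 366.
Total: 187 + 366 + 210 = 763 days.
763 is a multiple of 7, so the 27th of June, 2195 falls on the same weekday: Saturday.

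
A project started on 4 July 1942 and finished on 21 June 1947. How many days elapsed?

1813

July 4, 1942 → July 4, 1943: 365 days.
July 4, 1943 → July 4, 1944: 366 days (1944 is a leap year).
July 4, 1944 → July 4, 1945: 365 days.
July 4, 1945 → July 4, 1946: 365 days.
July 1946: 31 − 4 = 27 days remain.
Then 10 full months totalling 304 days.
June 1–21, 1947: 21 days.
Residual: 352 days.
Total: 1813 days.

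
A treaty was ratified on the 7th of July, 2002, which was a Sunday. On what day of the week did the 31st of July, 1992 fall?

Count forward from the earlier date (July 31, 1992) to the later (July 7, 2002):
Day-of-year of July 31, 1992: 213.
Day-of-year of July 7, 2002: 188.
1992 has 366 days, so 366 − 213 = 153 days remain in 1992.
Full years 1993–2001: 7 common + 2 leap = 7×365 + 2×366 = 3287 days.
Total: 153 + 3287 + 188 = 3628 days.
3628 mod 7 = 2, so 2 days before Sunday is Friday.

Friday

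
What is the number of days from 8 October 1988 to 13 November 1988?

October 1988: 31 − 8 = 23 days remain.
November 1–13, 1988: 13 days.
Total: 23 + 13 = 36 days.

36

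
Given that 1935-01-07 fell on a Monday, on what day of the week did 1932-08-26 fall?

Friday

Count forward from the earlier date (August 26, 1932) to the later (January 7, 1935):
August 26, 1932 → August 26, 1933: 365 days.
August 26, 1933 → August 26, 1934: 365 days.
August 1934: 31 − 26 = 5 days remain.
Then September (30), October (31), November (30), December (31): 30 + 31 + 30 + 31 = 122 days.
January 1–7, 1935: 7 days.
Residual: 134 days.
Total: 864 days.
864 mod 7 = 3, so 3 days before Monday is Friday.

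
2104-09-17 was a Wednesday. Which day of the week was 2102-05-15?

Count forward from the earlier date (May 15, 2102) to the later (September 17, 2104):
May 2102: 31 − 15 = 16 days remain.
Then 27 full months totalling 823 days.
September 1–17, 2104: 17 days.
Total: 16 + 823 + 17 = 856 days.
856 mod 7 = 2, so 2 days before Wednesday is Monday.

Monday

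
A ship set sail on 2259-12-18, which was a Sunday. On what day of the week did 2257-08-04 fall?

Count forward from the earlier date (August 4, 2257) to the later (December 18, 2259):
August 2257: 31 − 4 = 27 days remain.
Then 27 full months totalling 821 days.
December 1–18, 2259: 18 days.
Total: 27 + 821 + 18 = 866 days.
866 mod 7 = 5, so 5 days before Sunday is Tuesday.

Tuesday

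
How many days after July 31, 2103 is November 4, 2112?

From July 31, 2103 to July 31, 2112: 9 years, of which 3 contain a Feb 29 — 6×365 + 3×366 = 3288 days.
July 2112: 31 − 31 = 0 days remain.
Then August (31), September (30), October (31): 31 + 30 + 31 = 92 days.
November 1–4, 2112: 4 days.
Residual: 96 days.
Total: 3384 days.

3384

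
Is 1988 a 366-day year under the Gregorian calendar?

Yes

1988 is a leap year.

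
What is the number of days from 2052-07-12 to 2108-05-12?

20392

From July 12, 2052 to July 12, 2107: 55 years, of which 12 contain a Feb 29 — 43×365 + 12×366 = 20087 days.
(2100 is not a leap year (divisible by 100 but not 400).)
July 2107: 31 − 12 = 19 days remain.
Then 9 full months totalling 274 days.
May 1–12, 2108: 12 days.
Residual: 305 days.
Total: 20392 days.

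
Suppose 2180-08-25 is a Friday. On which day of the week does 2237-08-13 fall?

Sunday

Day-of-year of August 25, 2180: 238.
Day-of-year of August 13, 2237: 225.
2180 has 366 days, so 366 − 238 = 128 days remain in 2180.
Full years 2181–2236: 43 common + 13 leap = 43×365 + 13×366 = 20453 days.
Total: 128 + 20453 + 225 = 20806 days.
20806 mod 7 = 2, so 2 days after Friday is Sunday.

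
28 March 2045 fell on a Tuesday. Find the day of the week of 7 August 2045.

Monday

March 2045: 31 − 28 = 3 days remain.
Then April (30), May (31), June (30), July (31): 30 + 31 + 30 + 31 = 122 days.
August 1–7, 2045: 7 days.
Total: 3 + 122 + 7 = 132 days.
132 mod 7 = 6, so 6 days after Tuesday is Monday.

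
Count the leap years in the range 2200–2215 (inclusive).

Years divisible by 4 in [2200, 2215]: 2200, 2204, 2208, 2212.
Of these, 2200 is divisible by 100 but not 400, so not leap.
Leap years: 4 − 1 = 3.

3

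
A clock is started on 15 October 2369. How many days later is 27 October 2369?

12

Within October 2369: 27 − 15 = 12 days.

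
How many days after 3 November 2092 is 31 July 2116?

8670

From November 3, 2092 to November 3, 2115: 23 years, of which 4 contain a Feb 29 — 19×365 + 4×366 = 8399 days.
(2100 is not a leap year (divisible by 100 but not 400).)
November 2115: 30 − 3 = 27 days remain.
Then December (31), January (31), February 2116 (29), March (31), April (30), May (31), June (30): 31 + 31 + 29 + 31 + 30 + 31 + 30 = 213 days.
July 1–31, 2116: 31 days.
Residual: 271 days.
Total: 8670 days.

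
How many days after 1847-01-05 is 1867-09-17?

From January 5, 1847 to January 5, 1867: 20 years, of which 5 contain a Feb 29 — 15×365 + 5×366 = 7305 days.
January 1867: 31 − 5 = 26 days remain.
Then February 1867 (28), March (31), April (30), May (31), June (30), July (31), August (31): 28 + 31 + 30 + 31 + 30 + 31 + 31 = 212 days.
September 1–17, 1867: 17 days.
Residual: 255 days.
Total: 7560 days.

7560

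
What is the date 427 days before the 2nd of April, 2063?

the 30th of January, 2062

Count 427 days before April 2, 2063:
January 30, 2062 → January 30, 2063: 365 days.
January 2063: 31 − 30 = 1 day remains.
Then February 2063 (28), March (31): 28 + 31 = 59 days.
April 1–2, 2063: 2 days.
Residual: 62 days.
Total: 427 days.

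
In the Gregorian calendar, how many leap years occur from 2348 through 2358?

3

Years divisible by 4 in [2348, 2358]: 2348, 2352, 2356.
No century exceptions apply. Count: 3.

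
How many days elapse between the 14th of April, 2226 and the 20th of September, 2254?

10386

From April 14, 2226 to April 14, 2254: 28 years, of which 7 contain a Feb 29 — 21×365 + 7×366 = 10227 days.
April 2254: 30 − 14 = 16 days remain.
Then May (31), June (30), July (31), August (31): 31 + 30 + 31 + 31 = 123 days.
September 1–20, 2254: 20 days.
Residual: 159 days.
Total: 10386 days.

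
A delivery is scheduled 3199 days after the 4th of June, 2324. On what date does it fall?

the 8th of March, 2333

Count 3199 days after June 4, 2324:
Day-of-year of June 4, 2324: 156.
Day-of-year of March 8, 2333: 67.
2324 has 366 days, so 366 − 156 = 210 days remain in 2324.
Full years 2325–2332: 6 common + 2 leap = 6×365 + 2×366 = 2922 days.
Total: 210 + 2922 + 67 = 3199 days.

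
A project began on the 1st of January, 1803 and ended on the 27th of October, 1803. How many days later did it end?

299

January 1803: 31 − 1 = 30 days remain.
Then February 1803 (28), March (31), April (30), May (31), June (30), July (31), August (31), September (30): 28 + 31 + 30 + 31 + 30 + 31 + 31 + 30 = 242 days.
October 1–27, 1803: 27 days.
Total: 30 + 242 + 27 = 299 days.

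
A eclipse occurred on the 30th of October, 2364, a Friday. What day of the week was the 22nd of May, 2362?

Tuesday

Count forward from the earlier date (May 22, 2362) to the later (October 30, 2364):
May 22, 2362 → May 22, 2363: 365 days.
May 22, 2363 → May 22, 2364: 366 days (2364 is a leap year).
May 2364: 31 − 22 = 9 days remain.
Then June (30), July (31), August (31), September (30): 30 + 31 + 31 + 30 = 122 days.
October 1–30, 2364: 30 days.
Residual: 161 days.
Total: 892 days.
892 mod 7 = 3, so 3 days before Friday is Tuesday.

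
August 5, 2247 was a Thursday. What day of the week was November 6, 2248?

Monday

Day-of-year of August 5, 2247: 217.
Day-of-year of November 6, 2248: 311.
2247 has 365 days, so 365 − 217 = 148 days remain in 2247.
Total: 148 + 311 = 459 days.
459 mod 7 = 4, so 4 days after Thursday is Monday.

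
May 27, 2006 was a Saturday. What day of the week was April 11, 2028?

Day-of-year of May 27, 2006: 147.
Day-of-year of April 11, 2028: 102.
2006 has 365 days, so 365 − 147 = 218 days remain in 2006.
Full years 2007–2027: 16 common + 5 leap = 16×365 + 5×366 = 7670 days.
Total: 218 + 7670 + 102 = 7990 days.
7990 mod 7 = 3, so 3 days after Saturday is Tuesday.

Tuesday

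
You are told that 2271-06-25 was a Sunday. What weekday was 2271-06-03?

Saturday

Count forward from the earlier date (June 3, 2271) to the later (June 25, 2271):
Within June 2271: 25 − 3 = 22 days.
22 mod 7 = 1, so 1 day before Sunday is Saturday.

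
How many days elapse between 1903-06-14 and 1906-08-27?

1170

Day-of-year of June 14, 1903: 165.
Day-of-year of August 27, 1906: 239.
1903 has 365 days, so 365 − 165 = 200 days remain in 1903.
Full years: 1904: 366; 1905: 365. Sum = 731.
Total: 200 + 731 + 239 = 1170 days.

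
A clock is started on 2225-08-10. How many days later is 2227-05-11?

639

August 2225: 31 − 10 = 21 days remain.
Then 20 full months totalling 607 days.
May 1–11, 2227: 11 days.
Total: 21 + 607 + 11 = 639 days.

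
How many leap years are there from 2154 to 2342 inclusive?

Years divisible by 4: 2156, 2160, …, 2340 — 47 in all.
Of these, 2200, 2300 are divisible by 100 but not 400, so not leap.
Leap years: 47 − 2 = 45.

45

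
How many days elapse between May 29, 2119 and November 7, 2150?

Day-of-year of May 29, 2119: 149.
Day-of-year of November 7, 2150: 311.
2119 has 365 days, so 365 − 149 = 216 days remain in 2119.
Full years 2120–2149: 22 common + 8 leap = 22×365 + 8×366 = 10958 days.
Total: 216 + 10958 + 311 = 11485 days.

11485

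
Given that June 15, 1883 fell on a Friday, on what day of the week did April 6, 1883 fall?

Friday

Count forward from the earlier date (April 6, 1883) to the later (June 15, 1883):
April 1883: 30 − 6 = 24 days remain.
Then May (31): 31 days.
June 1–15, 1883: 15 days.
Total: 24 + 31 + 15 = 70 days.
70 is a multiple of 7, so April 6, 1883 falls on the same weekday: Friday.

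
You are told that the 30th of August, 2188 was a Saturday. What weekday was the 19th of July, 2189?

August 2188: 31 − 30 = 1 day remains.
Then 10 full months totalling 303 days.
July 1–19, 2189: 19 days.
Total: 1 + 303 + 19 = 323 days.
323 mod 7 = 1, so 1 day after Saturday is Sunday.

Sunday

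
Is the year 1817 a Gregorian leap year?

No

1817 is not a leap year.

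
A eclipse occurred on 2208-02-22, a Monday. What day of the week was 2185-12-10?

Count forward from the earlier date (December 10, 2185) to the later (February 22, 2208):
Day-of-year of December 10, 2185: 344.
Day-of-year of February 22, 2208: 53.
2185 has 365 days, so 365 − 344 = 21 days remain in 2185.
Full years 2186–2207: 18 common + 4 leap = 18×365 + 4×366 = 8034 days.
Total: 21 + 8034 + 53 = 8108 days.
8108 mod 7 = 2, so 2 days before Monday is Saturday.

Saturday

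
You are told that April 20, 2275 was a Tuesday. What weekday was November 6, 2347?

Thursday

From April 20, 2275 to April 20, 2347: 72 years, of which 17 contain a Feb 29 — 55×365 + 17×366 = 26297 days.
(2300 is not a leap year (divisible by 100 but not 400).)
April 2347: 30 − 20 = 10 days remain.
Then May (31), June (30), July (31), August (31), September (30), October (31): 31 + 30 + 31 + 31 + 30 + 31 = 184 days.
November 1–6, 2347: 6 days.
Residual: 200 days.
Total: 26497 days.
26497 mod 7 = 2, so 2 days after Tuesday is Thursday.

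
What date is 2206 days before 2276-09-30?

2270-09-16

Count 2206 days before September 30, 2276:
September 16, 2270 → September 16, 2271: 365 days.
September 16, 2271 → September 16, 2272: 366 days (2272 is a leap year).
September 16, 2272 → September 16, 2273: 365 days.
September 16, 2273 → September 16, 2274: 365 days.
September 16, 2274 → September 16, 2275: 365 days.
September 16, 2275 → September 16, 2276: 366 days (2276 is a leap year).
Within September 2276: 30 − 16 = 14 days.
Total: 2206 days.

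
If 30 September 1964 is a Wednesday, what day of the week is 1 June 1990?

Friday

Day-of-year of September 30, 1964: 274.
Day-of-year of June 1, 1990: 152.
1964 has 366 days, so 366 − 274 = 92 days remain in 1964.
Full years 1965–1989: 19 common + 6 leap = 19×365 + 6×366 = 9131 days.
Total: 92 + 9131 + 152 = 9375 days.
9375 mod 7 = 2, so 2 days after Wednesday is Friday.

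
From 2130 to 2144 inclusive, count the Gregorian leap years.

4

Years divisible by 4 in [2130, 2144]: 2132, 2136, 2140, 2144.
No century exceptions apply. Count: 4.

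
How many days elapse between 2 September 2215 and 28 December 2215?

117

September 2215: 30 − 2 = 28 days remain.
Then October (31), November (30): 31 + 30 = 61 days.
December 1–28, 2215: 28 days.
Total: 28 + 61 + 28 = 117 days.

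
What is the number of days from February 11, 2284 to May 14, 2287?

February 11, 2284 → February 11, 2285: 366 days (2284 is a leap year).
February 11, 2285 → February 11, 2286: 365 days.
February 11, 2286 → February 11, 2287: 365 days.
February 2287: 28 − 11 = 17 days remain (2287 is not a leap year, so February has 28 days).
Then March (31), April (30): 31 + 30 = 61 days.
May 1–14, 2287: 14 days.
Residual: 92 days.
Total: 1188 days.

1188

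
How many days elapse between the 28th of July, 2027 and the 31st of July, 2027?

3

Within July 2027: 31 − 28 = 3 days.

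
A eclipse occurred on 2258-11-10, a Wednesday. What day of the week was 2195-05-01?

Count forward from the earlier date (May 1, 2195) to the later (November 10, 2258):
From May 1, 2195 to May 1, 2258: 63 years, of which 15 contain a Feb 29 — 48×365 + 15×366 = 23010 days.
(2200 is not a leap year (divisible by 100 but not 400).)
May 2258: 31 − 1 = 30 days remain.
Then June (30), July (31), August (31), September (30), October (31): 30 + 31 + 31 + 30 + 31 = 153 days.
November 1–10, 2258: 10 days.
Residual: 193 days.
Total: 23203 days.
23203 mod 7 = 5, so 5 days before Wednesday is Friday.

Friday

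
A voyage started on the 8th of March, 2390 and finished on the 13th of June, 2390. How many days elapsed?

97

March 2390: 31 − 8 = 23 days remain.
Then April (30), May (31): 30 + 31 = 61 days.
June 1–13, 2390: 13 days.
Total: 23 + 61 + 13 = 97 days.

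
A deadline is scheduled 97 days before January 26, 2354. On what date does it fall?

October 21, 2353

Count 97 days before January 26, 2354:
October 2353: 31 − 21 = 10 days remain.
Then November (30), December (31): 30 + 31 = 61 days.
January 1–26, 2354: 26 days.
Residual: 97 days.
Total: 97 days.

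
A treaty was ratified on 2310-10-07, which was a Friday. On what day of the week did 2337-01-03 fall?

Sunday

From October 7, 2310 to October 7, 2336: 26 years, of which 7 contain a Feb 29 — 19×365 + 7×366 = 9497 days.
October 2336: 31 − 7 = 24 days remain.
Then November (30), December (31): 30 + 31 = 61 days.
January 1–3, 2337: 3 days.
Residual: 88 days.
Total: 9585 days.
9585 mod 7 = 2, so 2 days after Friday is Sunday.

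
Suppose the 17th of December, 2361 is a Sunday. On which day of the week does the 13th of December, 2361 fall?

Wednesday

Count forward from the earlier date (December 13, 2361) to the later (December 17, 2361):
Within December 2361: 17 − 13 = 4 days.
4 mod 7 = 4, so 4 days before Sunday is Wednesday.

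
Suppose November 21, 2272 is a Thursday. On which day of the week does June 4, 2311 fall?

Day-of-year of November 21, 2272: 326.
Day-of-year of June 4, 2311: 155.
2272 has 366 days, so 366 − 326 = 40 days remain in 2272.
Full years 2273–2310: 30 common + 8 leap = 30×365 + 8×366 = 13878 days.
Total: 40 + 13878 + 155 = 14073 days.
14073 mod 7 = 3, so 3 days after Thursday is Sunday.

Sunday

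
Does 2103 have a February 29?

No

2103 is not a leap year.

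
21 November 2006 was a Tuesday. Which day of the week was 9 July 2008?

Wednesday

November 21, 2006 → November 21, 2007: 365 days.
November 2007: 30 − 21 = 9 days remain.
Then December (31), January (31), February 2008 (29), March (31), April (30), May (31), June (30): 31 + 31 + 29 + 31 + 30 + 31 + 30 = 213 days.
July 1–9, 2008: 9 days.
Residual: 231 days.
Total: 596 days.
596 mod 7 = 1, so 1 day after Tuesday is Wednesday.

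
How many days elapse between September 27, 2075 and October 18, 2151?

Day-of-year of September 27, 2075: 270.
Day-of-year of October 18, 2151: 291.
2075 has 365 days, so 365 − 270 = 95 days remain in 2075.
Full years 2076–2150: 57 common + 18 leap = 57×365 + 18×366 = 27393 days.
Total: 95 + 27393 + 291 = 27779 days.

27779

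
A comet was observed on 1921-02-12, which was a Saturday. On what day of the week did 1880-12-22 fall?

Count forward from the earlier date (December 22, 1880) to the later (February 12, 1921):
From December 22, 1880 to December 22, 1920: 40 years, of which 9 contain a Feb 29 — 31×365 + 9×366 = 14609 days.
(1900 is not a leap year (divisible by 100 but not 400).)
December 1920: 31 − 22 = 9 days remain.
Then January (31): 31 days.
February 1–12, 1921: 12 days (1921 is not a leap year).
Residual: 52 days.
Total: 14661 days.
14661 mod 7 = 3, so 3 days before Saturday is Wednesday.

Wednesday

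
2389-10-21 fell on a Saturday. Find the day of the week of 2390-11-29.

Thursday

October 2389: 31 − 21 = 10 days remain.
Then 12 full months totalling 365 days.
November 1–29, 2390: 29 days.
Total: 10 + 365 + 29 = 404 days.
404 mod 7 = 5, so 5 days after Saturday is Thursday.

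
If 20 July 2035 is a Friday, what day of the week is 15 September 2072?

Day-of-year of July 20, 2035: 201.
Day-of-year of September 15, 2072: 259.
2035 has 365 days, so 365 − 201 = 164 days remain in 2035.
Full years 2036–2071: 27 common + 9 leap = 27×365 + 9×366 = 13149 days.
Total: 164 + 13149 + 259 = 13572 days.
13572 mod 7 = 6, so 6 days after Friday is Thursday.

Thursday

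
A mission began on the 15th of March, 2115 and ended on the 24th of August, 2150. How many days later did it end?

Day-of-year of March 15, 2115: 74.
Day-of-year of August 24, 2150: 236.
2115 has 365 days, so 365 − 74 = 291 days remain in 2115.
Full years 2116–2149: 25 common + 9 leap = 25×365 + 9×366 = 12419 days.
Total: 291 + 12419 + 236 = 12946 days.

12946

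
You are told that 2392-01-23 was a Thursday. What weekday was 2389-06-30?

Friday

Count forward from the earlier date (June 30, 2389) to the later (January 23, 2392):
Day-of-year of June 30, 2389: 181.
Day-of-year of January 23, 2392: 23.
2389 has 365 days, so 365 − 181 = 184 days remain in 2389.
Full years: 2390: 365; 2391: 365. Sum = 730.
Total: 184 + 730 + 23 = 937 days.
937 mod 7 = 6, so 6 days before Thursday is Friday.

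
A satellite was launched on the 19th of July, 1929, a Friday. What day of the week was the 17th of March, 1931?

Day-of-year of July 19, 1929: 200.
Day-of-year of March 17, 1931: 76.
1929 has 365 days, so 365 − 200 = 165 days remain in 1929.
Full years: 1930: 365. Sum = 365.
Total: 165 + 365 + 76 = 606 days.
606 mod 7 = 4, so 4 days after Friday is Tuesday.

Tuesday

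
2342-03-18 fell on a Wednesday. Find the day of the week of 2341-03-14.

Friday

Count forward from the earlier date (March 14, 2341) to the later (March 18, 2342):
Day-of-year of March 14, 2341: 73.
Day-of-year of March 18, 2342: 77.
2341 has 365 days, so 365 − 73 = 292 days remain in 2341.
Total: 292 + 77 = 369 days.
369 mod 7 = 5, so 5 days before Wednesday is Friday.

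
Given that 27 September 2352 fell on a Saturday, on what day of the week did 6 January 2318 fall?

Sunday

Count forward from the earlier date (January 6, 2318) to the later (September 27, 2352):
Day-of-year of January 6, 2318: 6.
Day-of-year of September 27, 2352: 271.
2318 has 365 days, so 365 − 6 = 359 days remain in 2318.
Full years 2319–2351: 25 common + 8 leap = 25×365 + 8×366 = 12053 days.
Total: 359 + 12053 + 271 = 12683 days.
12683 mod 7 = 6, so 6 days before Saturday is Sunday.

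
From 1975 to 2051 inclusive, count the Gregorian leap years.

Years divisible by 4: 1976, 1980, …, 2048 — 19 in all.
2000 is divisible by 400, so still leap.
No century exceptions apply. Count: 19.

19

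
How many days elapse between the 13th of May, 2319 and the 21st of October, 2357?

14041

Day-of-year of May 13, 2319: 133.
Day-of-year of October 21, 2357: 294.
2319 has 365 days, so 365 − 133 = 232 days remain in 2319.
Full years 2320–2356: 27 common + 10 leap = 27×365 + 10×366 = 13515 days.
Total: 232 + 13515 + 294 = 14041 days.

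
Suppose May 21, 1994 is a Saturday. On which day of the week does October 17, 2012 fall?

Wednesday

Day-of-year of May 21, 1994: 141.
Day-of-year of October 17, 2012: 291.
1994 has 365 days, so 365 − 141 = 224 days remain in 1994.
Full years 1995–2011: 13 common + 4 leap = 13×365 + 4×366 = 6209 days.
Total: 224 + 6209 + 291 = 6724 days.
6724 mod 7 = 4, so 4 days after Saturday is Wednesday.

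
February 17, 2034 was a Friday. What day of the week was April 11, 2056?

Tuesday

From February 17, 2034 to February 17, 2056: 22 years, of which 5 contain a Feb 29 — 17×365 + 5×366 = 8035 days.
February 2056: 29 − 17 = 12 days remain (2056 is a leap year, so February has 29 days).
Then March (31): 31 days.
April 1–11, 2056: 11 days.
Residual: 54 days.
Total: 8089 days.
8089 mod 7 = 4, so 4 days after Friday is Tuesday.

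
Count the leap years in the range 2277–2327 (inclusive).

Years divisible by 4 in [2277, 2327]: 2280, 2284, 2288, 2292, 2296, 2300, 2304, 2308, 2312, 2316, 2320, 2324.
Of these, 2300 is divisible by 100 but not 400, so not leap.
Leap years: 12 − 1 = 11.

11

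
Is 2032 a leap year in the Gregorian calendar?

2032 is a leap year.

Yes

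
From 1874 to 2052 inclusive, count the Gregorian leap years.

44

Years divisible by 4: 1876, 1880, …, 2052 — 45 in all.
Of these, 1900 is divisible by 100 but not 400, so not leap.
2000 is divisible by 400, so still leap.
Leap years: 45 − 1 = 44.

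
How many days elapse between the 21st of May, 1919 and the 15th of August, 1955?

Day-of-year of May 21, 1919: 141.
Day-of-year of August 15, 1955: 227.
1919 has 365 days, so 365 − 141 = 224 days remain in 1919.
Full years 1920–1954: 26 common + 9 leap = 26×365 + 9×366 = 12784 days.
Total: 224 + 12784 + 227 = 13235 days.

13235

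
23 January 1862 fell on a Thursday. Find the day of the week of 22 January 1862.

Wednesday

Count forward from the earlier date (January 22, 1862) to the later (January 23, 1862):
Within January 1862: 23 − 22 = 1 day.
1 mod 7 = 1, so 1 day before Thursday is Wednesday.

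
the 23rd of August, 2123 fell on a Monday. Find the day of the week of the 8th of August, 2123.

Sunday

Count forward from the earlier date (August 8, 2123) to the later (August 23, 2123):
Within August 2123: 23 − 8 = 15 days.
15 mod 7 = 1, so 1 day before Monday is Sunday.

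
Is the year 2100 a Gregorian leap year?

No

2100 is not a leap year (divisible by 100 but not 400).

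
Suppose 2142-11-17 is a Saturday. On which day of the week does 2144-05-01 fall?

Friday

November 17, 2142 → November 17, 2143: 365 days.
November 2143: 30 − 17 = 13 days remain.
Then December (31), January (31), February 2144 (29), March (31), April (30): 31 + 31 + 29 + 31 + 30 = 152 days.
May 1, 2144: 1 day.
Residual: 166 days.
Total: 531 days.
531 mod 7 = 6, so 6 days after Saturday is Friday.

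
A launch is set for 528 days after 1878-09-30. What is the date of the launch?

1880-03-11

Count 528 days after September 30, 1878:
Day-of-year of September 30, 1878: 273.
Day-of-year of March 11, 1880: 71.
1878 has 365 days, so 365 − 273 = 92 days remain in 1878.
Full years: 1879: 365. Sum = 365.
Total: 92 + 365 + 71 = 528 days.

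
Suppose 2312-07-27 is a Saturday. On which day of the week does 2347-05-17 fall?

Saturday

From July 27, 2312 to July 27, 2346: 34 years, of which 8 contain a Feb 29 — 26×365 + 8×366 = 12418 days.
July 2346: 31 − 27 = 4 days remain.
Then 9 full months totalling 273 days.
May 1–17, 2347: 17 days.
Residual: 294 days.
Total: 12712 days.
12712 is a multiple of 7, so 2347-05-17 falls on the same weekday: Saturday.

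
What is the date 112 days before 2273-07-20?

2273-03-30

Count 112 days before July 20, 2273:
March 2273: 31 − 30 = 1 day remains.
Then April (30), May (31), June (30): 30 + 31 + 30 = 91 days.
July 1–20, 2273: 20 days.
Total: 1 + 91 + 20 = 112 days.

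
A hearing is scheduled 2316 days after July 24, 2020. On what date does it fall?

November 26, 2026

Count 2316 days after July 24, 2020:
July 24, 2020 → July 24, 2021: 365 days.
July 24, 2021 → July 24, 2022: 365 days.
July 24, 2022 → July 24, 2023: 365 days.
July 24, 2023 → July 24, 2024: 366 days (2024 is a leap year).
July 24, 2024 → July 24, 2025: 365 days.
July 24, 2025 → July 24, 2026: 365 days.
July 2026: 31 − 24 = 7 days remain.
Then August (31), September (30), October (31): 31 + 30 + 31 = 92 days.
November 1–26, 2026: 26 days.
Residual: 125 days.
Total: 2316 days.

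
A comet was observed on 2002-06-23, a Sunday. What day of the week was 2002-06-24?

Within June 2002: 24 − 23 = 1 day.
1 mod 7 = 1, so 1 day after Sunday is Monday.

Monday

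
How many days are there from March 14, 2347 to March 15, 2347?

1

Within March 2347: 15 − 14 = 1 day.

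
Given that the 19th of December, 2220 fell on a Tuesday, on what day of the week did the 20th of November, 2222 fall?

Day-of-year of December 19, 2220: 354.
Day-of-year of November 20, 2222: 324.
2220 has 366 days, so 366 − 354 = 12 days remain in 2220.
Full years: 2221: 365. Sum = 365.
Total: 12 + 365 + 324 = 701 days.
701 mod 7 = 1, so 1 day after Tuesday is Wednesday.

Wednesday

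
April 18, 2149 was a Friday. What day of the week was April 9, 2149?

Wednesday

Count forward from the earlier date (April 9, 2149) to the later (April 18, 2149):
Within April 2149: 18 − 9 = 9 days.
9 mod 7 = 2, so 2 days before Friday is Wednesday.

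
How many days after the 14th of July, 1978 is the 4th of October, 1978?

July 1978: 31 − 14 = 17 days remain.
Then August (31), September (30): 31 + 30 = 61 days.
October 1–4, 1978: 4 days.
Total: 17 + 61 + 4 = 82 days.

82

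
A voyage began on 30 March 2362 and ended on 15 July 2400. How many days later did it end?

Day-of-year of March 30, 2362: 89.
Day-of-year of July 15, 2400: 197.
2362 has 365 days, so 365 − 89 = 276 days remain in 2362.
Full years 2363–2399: 28 common + 9 leap = 28×365 + 9×366 = 13514 days.
Total: 276 + 13514 + 197 = 13987 days.

13987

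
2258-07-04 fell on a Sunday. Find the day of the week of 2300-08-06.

From July 4, 2258 to July 4, 2300: 42 years, of which 10 contain a Feb 29 — 32×365 + 10×366 = 15340 days.
(2300 is not a leap year (divisible by 100 but not 400).)
July 2300: 31 − 4 = 27 days remain.
August 1–6, 2300: 6 days.
Residual: 33 days.
Total: 15373 days.
15373 mod 7 = 1, so 1 day after Sunday is Monday.

Monday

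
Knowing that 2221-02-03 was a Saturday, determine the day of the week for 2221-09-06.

February 2221: 28 − 3 = 25 days remain (2221 is not a leap year, so February has 28 days).
Then March (31), April (30), May (31), June (30), July (31), August (31): 31 + 30 + 31 + 30 + 31 + 31 = 184 days.
September 1–6, 2221: 6 days.
Total: 25 + 184 + 6 = 215 days.
215 mod 7 = 5, so 5 days after Saturday is Thursday.

Thursday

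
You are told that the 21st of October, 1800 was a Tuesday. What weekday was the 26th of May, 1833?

Day-of-year of October 21, 1800: 294.
Day-of-year of May 26, 1833: 146.
1800 has 365 days, so 365 − 294 = 71 days remain in 1800.
Full years 1801–1832: 24 common + 8 leap = 24×365 + 8×366 = 11688 days.
Total: 71 + 11688 + 146 = 11905 days.
11905 mod 7 = 5, so 5 days after Tuesday is Sunday.

Sunday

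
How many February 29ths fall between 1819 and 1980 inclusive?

40

Years divisible by 4: 1820, 1824, …, 1980 — 41 in all.
Of these, 1900 is divisible by 100 but not 400, so not leap.
Leap years: 41 − 1 = 40.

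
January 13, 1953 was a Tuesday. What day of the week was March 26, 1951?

Monday

Count forward from the earlier date (March 26, 1951) to the later (January 13, 1953):
March 1951: 31 − 26 = 5 days remain.
Then 21 full months totalling 641 days.
January 1–13, 1953: 13 days.
Total: 5 + 641 + 13 = 659 days.
659 mod 7 = 1, so 1 day before Tuesday is Monday.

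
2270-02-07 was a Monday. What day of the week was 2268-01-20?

Count forward from the earlier date (January 20, 2268) to the later (February 7, 2270):
January 2268: 31 − 20 = 11 days remain.
Then 24 full months totalling 731 days.
February 1–7, 2270: 7 days (2270 is not a leap year).
Total: 11 + 731 + 7 = 749 days.
749 is a multiple of 7, so 2268-01-20 falls on the same weekday: Monday.

Monday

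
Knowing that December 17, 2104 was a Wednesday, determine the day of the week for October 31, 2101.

Count forward from the earlier date (October 31, 2101) to the later (December 17, 2104):
October 31, 2101 → October 31, 2102: 365 days.
October 31, 2102 → October 31, 2103: 365 days.
October 31, 2103 → October 31, 2104: 366 days (2104 is a leap year).
October 2104: 31 − 31 = 0 days remain.
Then November (30): 30 days.
December 1–17, 2104: 17 days.
Residual: 47 days.
Total: 1143 days.
1143 mod 7 = 2, so 2 days before Wednesday is Monday.

Monday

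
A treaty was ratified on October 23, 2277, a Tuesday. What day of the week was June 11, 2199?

Count forward from the earlier date (June 11, 2199) to the later (October 23, 2277):
Day-of-year of June 11, 2199: 162.
Day-of-year of October 23, 2277: 296.
2199 has 365 days, so 365 − 162 = 203 days remain in 2199.
Full years 2200–2276: 58 common + 19 leap = 58×365 + 19×366 = 28124 days.
Total: 203 + 28124 + 296 = 28623 days.
28623 is a multiple of 7, so June 11, 2199 falls on the same weekday: Tuesday.

Tuesday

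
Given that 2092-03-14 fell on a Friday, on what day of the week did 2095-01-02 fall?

March 14, 2092 → March 14, 2093: 365 days.
March 14, 2093 → March 14, 2094: 365 days.
March 2094: 31 − 14 = 17 days remain.
Then 9 full months totalling 275 days.
January 1–2, 2095: 2 days.
Residual: 294 days.
Total: 1024 days.
1024 mod 7 = 2, so 2 days after Friday is Sunday.

Sunday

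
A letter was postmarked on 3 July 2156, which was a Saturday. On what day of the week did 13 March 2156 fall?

Saturday

Count forward from the earlier date (March 13, 2156) to the later (July 3, 2156):
March 2156: 31 − 13 = 18 days remain.
Then April (30), May (31), June (30): 30 + 31 + 30 = 91 days.
July 1–3, 2156: 3 days.
Total: 18 + 91 + 3 = 112 days.
112 is a multiple of 7, so 13 March 2156 falls on the same weekday: Saturday.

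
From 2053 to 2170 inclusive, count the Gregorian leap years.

Years divisible by 4: 2056, 2060, …, 2168 — 29 in all.
Of these, 2100 is divisible by 100 but not 400, so not leap.
Leap years: 29 − 1 = 28.

28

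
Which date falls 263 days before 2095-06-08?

2094-09-18

Count 263 days before June 8, 2095:
Day-of-year of September 18, 2094: 261.
Day-of-year of June 8, 2095: 159.
2094 has 365 days, so 365 − 261 = 104 days remain in 2094.
Total: 104 + 159 = 263 days.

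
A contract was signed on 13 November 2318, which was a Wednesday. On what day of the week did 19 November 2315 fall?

Count forward from the earlier date (November 19, 2315) to the later (November 13, 2318):
November 19, 2315 → November 19, 2316: 366 days (2316 is a leap year).
November 19, 2316 → November 19, 2317: 365 days.
November 2317: 30 − 19 = 11 days remain.
Then 11 full months totalling 335 days.
November 1–13, 2318: 13 days.
Residual: 359 days.
Total: 1090 days.
1090 mod 7 = 5, so 5 days before Wednesday is Friday.

Friday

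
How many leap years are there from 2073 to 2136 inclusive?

Years divisible by 4: 2076, 2080, …, 2136 — 16 in all.
Of these, 2100 is divisible by 100 but not 400, so not leap.
Leap years: 16 − 1 = 15.

15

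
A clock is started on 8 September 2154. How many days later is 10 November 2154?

63

September 2154: 30 − 8 = 22 days remain.
Then October (31): 31 days.
November 1–10, 2154: 10 days.
Total: 22 + 31 + 10 = 63 days.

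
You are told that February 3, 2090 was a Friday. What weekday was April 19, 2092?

Day-of-year of February 3, 2090: 34.
Day-of-year of April 19, 2092: 110.
2090 has 365 days, so 365 − 34 = 331 days remain in 2090.
Full years: 2091: 365. Sum = 365.
Total: 331 + 365 + 110 = 806 days.
806 mod 7 = 1, so 1 day after Friday is Saturday.

Saturday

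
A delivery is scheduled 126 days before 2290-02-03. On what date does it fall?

2289-09-30

Count 126 days before February 3, 2290:
September 2289: 30 − 30 = 0 days remain.
Then October (31), November (30), December (31), January (31): 31 + 30 + 31 + 31 = 123 days.
February 1–3, 2290: 3 days (2290 is not a leap year).
Total: 0 + 123 + 3 = 126 days.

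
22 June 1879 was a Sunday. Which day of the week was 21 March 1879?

Count forward from the earlier date (March 21, 1879) to the later (June 22, 1879):
March 1879: 31 − 21 = 10 days remain.
Then April (30), May (31): 30 + 31 = 61 days.
June 1–22, 1879: 22 days.
Total: 10 + 61 + 22 = 93 days.
93 mod 7 = 2, so 2 days before Sunday is Friday.

Friday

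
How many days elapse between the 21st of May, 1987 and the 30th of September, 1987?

May 1987: 31 − 21 = 10 days remain.
Then June (30), July (31), August (31): 30 + 31 + 31 = 92 days.
September 1–30, 1987: 30 days.
Total: 10 + 92 + 30 = 132 days.

132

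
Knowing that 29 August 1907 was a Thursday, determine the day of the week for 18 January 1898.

Tuesday

Count forward from the earlier date (January 18, 1898) to the later (August 29, 1907):
From January 18, 1898 to January 18, 1907: 9 years, of which 1 contains a Feb 29 — 8×365 + 1×366 = 3286 days.
(1900 is not a leap year (divisible by 100 but not 400).)
January 1907: 31 − 18 = 13 days remain.
Then February 1907 (28), March (31), April (30), May (31), June (30), July (31): 28 + 31 + 30 + 31 + 30 + 31 = 181 days.
August 1–29, 1907: 29 days.
Residual: 223 days.
Total: 3509 days.
3509 mod 7 = 2, so 2 days before Thursday is Tuesday.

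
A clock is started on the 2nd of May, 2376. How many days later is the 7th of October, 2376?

158

May 2376: 31 − 2 = 29 days remain.
Then June (30), July (31), August (31), September (30): 30 + 31 + 31 + 30 = 122 days.
October 1–7, 2376: 7 days.
Total: 29 + 122 + 7 = 158 days.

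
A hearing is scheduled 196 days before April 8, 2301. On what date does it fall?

September 24, 2300

Count 196 days before April 8, 2301:
September 2300: 30 − 24 = 6 days remain.
Then October (31), November (30), December (31), January (31), February 2301 (28), March (31): 31 + 30 + 31 + 31 + 28 + 31 = 182 days.
April 1–8, 2301: 8 days.
Total: 6 + 182 + 8 = 196 days.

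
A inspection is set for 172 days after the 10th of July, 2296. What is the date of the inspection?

the 29th of December, 2296

Count 172 days after July 10, 2296:
July 2296: 31 − 10 = 21 days remain.
Then August (31), September (30), October (31), November (30): 31 + 30 + 31 + 30 = 122 days.
December 1–29, 2296: 29 days.
Total: 21 + 122 + 29 = 172 days.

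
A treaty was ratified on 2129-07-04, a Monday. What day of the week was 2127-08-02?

Saturday

Count forward from the earlier date (August 2, 2127) to the later (July 4, 2129):
Day-of-year of August 2, 2127: 214.
Day-of-year of July 4, 2129: 185.
2127 has 365 days, so 365 − 214 = 151 days remain in 2127.
Full years: 2128: 366. Sum = 366.
Total: 151 + 366 + 185 = 702 days.
702 mod 7 = 2, so 2 days before Monday is Saturday.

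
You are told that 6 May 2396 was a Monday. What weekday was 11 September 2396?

May 2396: 31 − 6 = 25 days remain.
Then June (30), July (31), August (31): 30 + 31 + 31 = 92 days.
September 1–11, 2396: 11 days.
Total: 25 + 92 + 11 = 128 days.
128 mod 7 = 2, so 2 days after Monday is Wednesday.

Wednesday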